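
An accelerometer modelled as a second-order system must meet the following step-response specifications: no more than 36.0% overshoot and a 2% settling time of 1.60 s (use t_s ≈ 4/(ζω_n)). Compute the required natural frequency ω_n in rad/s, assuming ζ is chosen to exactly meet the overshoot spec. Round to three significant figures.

From %OS = 100·exp(−πζ/√(1−ζ²)), invert to get ζ = −ln(OS)/√(π² + ln²(OS)) with OS = 0.360.
−ln 0.360 = 1.022, so ζ = 1.022/√(π² + 1.044) = 0.309.
From t_s ≈ 4/(ζω_n): ω_n = 4/(ζ·t_s) = 4/(0.309·1.60) = 8.08 rad/s.

ω_n ≈ 8.08 rad/s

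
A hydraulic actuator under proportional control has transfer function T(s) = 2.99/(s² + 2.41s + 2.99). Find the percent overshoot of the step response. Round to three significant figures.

%OS ≈ 4.72%

Comparing the denominator to s² + 2ζω_n s + ω_n²: ω_n = √2.99 = 1.73 rad/s, and 2ζω_n = 2.41 so ζ = 2.41/(2·1.73) = 0.697.
%OS = 100·exp(−πζ/√(1−ζ²)) = 4.72%.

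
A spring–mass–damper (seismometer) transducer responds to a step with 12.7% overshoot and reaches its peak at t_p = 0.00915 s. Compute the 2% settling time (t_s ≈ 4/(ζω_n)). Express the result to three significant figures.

The overshoot fixes ζ = −ln(OS)/√(π²+ln²(OS)) = 0.549.
t_p = π/ω_d ⇒ ω_d = 343 rad/s; then ω_n = ω_d/√(1−ζ²) = 411 rad/s.
t_s ≈ 4/(ζω_n) = 4/(0.549·411) = 0.0177 s.

t_s ≈ 0.0177 s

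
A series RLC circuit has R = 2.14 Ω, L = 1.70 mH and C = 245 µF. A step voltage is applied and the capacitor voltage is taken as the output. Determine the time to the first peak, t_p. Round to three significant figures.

t_p ≈ 0.00222 s

For a series RLC circuit (capacitor voltage as output), ω_n = 1/√(LC) = 1/√(1.70 mH · 245 µF) = 1550 rad/s.
ζ = (R/2)·√(C/L) = (2.14/2)·√(245 µF/1.70 mH) = 0.406.
The damped frequency ω_d = ω_n√(1−ζ²) = 1420 rad/s. t_p = π/ω_d = 0.00222 s.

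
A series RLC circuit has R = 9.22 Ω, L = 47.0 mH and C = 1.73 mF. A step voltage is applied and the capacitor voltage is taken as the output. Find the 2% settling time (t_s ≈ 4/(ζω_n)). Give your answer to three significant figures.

For a series RLC circuit (capacitor voltage as output), ω_n = 1/√(LC) = 1/√(47.0 mH · 1.73 mF) = 111 rad/s.
ζ = (R/2)·√(C/L) = (9.22/2)·√(1.73 mF/47.0 mH) = 0.884.
t_s ≈ 4/(ζω_n) = 0.0408 s.

t_s ≈ 0.0408 s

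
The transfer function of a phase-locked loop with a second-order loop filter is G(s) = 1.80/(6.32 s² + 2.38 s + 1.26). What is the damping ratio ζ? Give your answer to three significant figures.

Dividing through by 6.32: denominator becomes s² + 0.3766 s + 0.1994.
So ω_n = √0.1994 = 0.447 rad/s and ζ = 0.3766/(2·0.447) = 0.422.

ζ ≈ 0.422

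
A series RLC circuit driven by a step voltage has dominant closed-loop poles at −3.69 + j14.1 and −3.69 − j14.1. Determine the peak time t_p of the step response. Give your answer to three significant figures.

t_p ≈ 0.223 s

t_p = π/ω_d with ω_d = 14.1 (the imaginary part), so t_p = 0.223 s.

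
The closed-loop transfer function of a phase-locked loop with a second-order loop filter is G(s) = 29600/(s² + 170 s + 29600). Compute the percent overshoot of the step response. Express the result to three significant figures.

%OS ≈ 16.8%

Matching coefficients with s² + 2ζω_n s + ω_n² gives ω_n² = 29600 ⇒ ω_n = 172 rad/s, and ζ = 170/(2ω_n) = 0.494.
Overshoot: exp(−π·0.494/√(1−0.494²)) = 0.168, i.e. 16.8%.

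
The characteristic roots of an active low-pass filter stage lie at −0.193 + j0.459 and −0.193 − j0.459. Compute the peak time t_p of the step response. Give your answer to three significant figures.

t_p ≈ 6.84 s

t_p = π/ω_d with ω_d = 0.459 (the imaginary part), so t_p = 6.84 s.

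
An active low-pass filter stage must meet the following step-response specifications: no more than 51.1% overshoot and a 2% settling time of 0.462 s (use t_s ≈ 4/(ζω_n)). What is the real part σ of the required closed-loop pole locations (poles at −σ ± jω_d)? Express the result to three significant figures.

σ ≈ 8.66

The settling-time spec alone fixes σ = ζω_n = 4/t_s = 4/0.462 = 8.66.
(Overshoot then fixes ζ = 0.209 and hence ω_d = σ·√(1−ζ²)/ζ = 40.5 rad/s.)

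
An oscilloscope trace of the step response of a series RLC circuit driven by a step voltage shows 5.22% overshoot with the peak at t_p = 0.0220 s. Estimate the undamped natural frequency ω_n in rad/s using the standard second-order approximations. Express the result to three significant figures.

ζ from %OS: ζ = |ln 0.0522|/√(π²+ln²0.0522) = 0.685.
t_p = π/ω_d ⇒ ω_d = 143 rad/s; then ω_n = ω_d/√(1−ζ²) = 196 rad/s.

ω_n ≈ 196 rad/s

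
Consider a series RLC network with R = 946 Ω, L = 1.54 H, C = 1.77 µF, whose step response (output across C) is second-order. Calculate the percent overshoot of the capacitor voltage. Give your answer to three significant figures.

%OS ≈ 15.7%

For a series RLC circuit (capacitor voltage as output), ω_n = 1/√(LC) = 1/√(1.54 H · 1.77 µF) = 606 rad/s.
ζ = (R/2)·√(C/L) = (946/2)·√(1.77 µF/1.54 H) = 0.507.
%OS = 100 e^{−πζ/√(1−ζ²)} with ζ = 0.507 gives 15.7%.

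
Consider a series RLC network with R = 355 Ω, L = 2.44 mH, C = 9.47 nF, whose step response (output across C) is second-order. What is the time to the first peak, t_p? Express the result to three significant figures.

t_p ≈ 0.0000161 s

For a series RLC circuit (capacitor voltage as output), ω_n = 1/√(LC) = 1/√(2.44 mH · 9.47 nF) = 208000 rad/s.
ζ = (R/2)·√(C/L) = (355/2)·√(9.47 nF/2.44 mH) = 0.350.
The damped frequency ω_d = ω_n√(1−ζ²) = 195000 rad/s. t_p = π/ω_d = 0.0000161 s.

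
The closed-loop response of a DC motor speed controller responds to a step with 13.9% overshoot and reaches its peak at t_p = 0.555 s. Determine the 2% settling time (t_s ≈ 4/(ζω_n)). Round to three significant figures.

t_s ≈ 1.13 s

The overshoot fixes ζ = −ln(OS)/√(π²+ln²(OS)) = 0.532.
t_p = π/ω_d ⇒ ω_d = 5.66 rad/s; then ω_n = ω_d/√(1−ζ²) = 6.68 rad/s.
t_s ≈ 4/(ζω_n) = 4/(0.532·6.68) = 1.13 s.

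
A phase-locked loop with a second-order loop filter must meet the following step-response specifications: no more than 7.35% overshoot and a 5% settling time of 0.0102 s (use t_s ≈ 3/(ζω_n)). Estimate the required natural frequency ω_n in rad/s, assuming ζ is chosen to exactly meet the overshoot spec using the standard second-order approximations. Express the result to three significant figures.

ζ = −ln(OS)/√(π² + (ln OS)²). With OS = 0.0735, ln OS = −2.610 and ζ = 2.610/4.085 = 0.639.
Then ω_n = 3/(ζ t_s) = 3/(0.639 × 0.0102) = 460 rad/s.

ω_n ≈ 460 rad/s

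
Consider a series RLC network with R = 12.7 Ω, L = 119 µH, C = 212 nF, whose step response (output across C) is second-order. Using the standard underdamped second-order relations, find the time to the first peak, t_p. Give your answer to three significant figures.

For a series RLC circuit (capacitor voltage as output), ω_n = 1/√(LC) = 1/√(119 µH · 212 nF) = 199000 rad/s.
ζ = (R/2)·√(C/L) = (12.7/2)·√(212 nF/119 µH) = 0.268.
ω_d = ω_n√(1−ζ²) = 192000 rad/s. t_p = π/ω_d = 0.0000164 s.

t_p ≈ 0.0000164 s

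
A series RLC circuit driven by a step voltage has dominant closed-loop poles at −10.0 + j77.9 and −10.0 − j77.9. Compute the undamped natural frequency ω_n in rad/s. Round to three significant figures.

ω_n ≈ 78.5 rad/s

|pole| = ω_n = √(10.0² + 77.9²) = 78.5 rad/s; ζ = cos θ = σ/ω_n = 0.127.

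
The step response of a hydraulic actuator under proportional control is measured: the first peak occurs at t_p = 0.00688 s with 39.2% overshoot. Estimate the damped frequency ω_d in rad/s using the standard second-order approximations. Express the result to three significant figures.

t_p = π/ω_d, so ω_d = π/0.00688 = 457 rad/s.

ω_d ≈ 457 rad/s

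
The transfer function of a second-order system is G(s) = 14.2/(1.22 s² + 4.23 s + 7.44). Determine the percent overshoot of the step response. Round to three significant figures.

%OS ≈ 4.52%

Dividing through by 1.22: denominator becomes s² + 3.467 s + 6.098.
So ω_n = √6.098 = 2.47 rad/s and ζ = 3.467/(2·2.47) = 0.702.
%OS = 100·exp(−πζ/√(1−ζ²)) = 4.52%.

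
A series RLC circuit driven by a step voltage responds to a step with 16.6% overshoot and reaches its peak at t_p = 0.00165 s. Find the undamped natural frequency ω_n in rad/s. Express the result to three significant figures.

The overshoot fixes ζ = −ln(OS)/√(π²+ln²(OS)) = 0.496.
From t_p = π/ω_d, ω_d = π/0.00165 = 1900 rad/s, so ω_n = ω_d/√(1−ζ²) = 2190 rad/s.

ω_n ≈ 2190 rad/s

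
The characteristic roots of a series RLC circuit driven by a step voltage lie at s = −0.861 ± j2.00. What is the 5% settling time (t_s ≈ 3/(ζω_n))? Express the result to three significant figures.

t_s ≈ 3.48 s

For poles at −σ ± jω_d, ζω_n = σ = 0.861, so t_s ≈ 3/σ = 3.48 s.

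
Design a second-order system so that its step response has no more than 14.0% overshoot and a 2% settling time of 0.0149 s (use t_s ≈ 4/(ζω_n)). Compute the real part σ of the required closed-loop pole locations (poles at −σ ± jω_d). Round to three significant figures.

The settling-time spec alone fixes σ = ζω_n = 4/t_s = 4/0.0149 = 268.
(Overshoot then fixes ζ = 0.531 and hence ω_d = σ·√(1−ζ²)/ζ = 429 rad/s.)

σ ≈ 268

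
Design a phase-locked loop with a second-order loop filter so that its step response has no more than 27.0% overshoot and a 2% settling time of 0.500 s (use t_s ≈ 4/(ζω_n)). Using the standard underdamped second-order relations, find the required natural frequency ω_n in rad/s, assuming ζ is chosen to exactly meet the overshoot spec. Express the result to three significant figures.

ω_n ≈ 20.8 rad/s

From %OS = 100·exp(−πζ/√(1−ζ²)), invert to get ζ = −ln(OS)/√(π² + ln²(OS)) with OS = 0.270.
−ln 0.270 = 1.309, so ζ = 1.309/√(π² + 1.714) = 0.385.
Then ω_n = 4/(ζ t_s) = 4/(0.385 × 0.500) = 20.8 rad/s.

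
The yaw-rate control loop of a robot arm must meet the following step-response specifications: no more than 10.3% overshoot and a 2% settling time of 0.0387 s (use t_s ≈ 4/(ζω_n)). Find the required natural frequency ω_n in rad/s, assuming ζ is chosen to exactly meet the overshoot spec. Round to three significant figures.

ω_n ≈ 176 rad/s

ζ = −ln(OS)/√(π² + (ln OS)²). With OS = 0.103, ln OS = −2.273 and ζ = 2.273/3.878 = 0.586.
Then ω_n = 4/(ζ t_s) = 4/(0.586 × 0.0387) = 176 rad/s.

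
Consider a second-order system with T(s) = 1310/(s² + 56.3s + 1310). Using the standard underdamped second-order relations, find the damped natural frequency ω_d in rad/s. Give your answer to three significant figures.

ω_n = √1310 = 36.2 rad/s; ζ = 56.3/(2·36.2) = 0.778.
ω_d = ω_n√(1−ζ²) = 22.8 rad/s.

ω_d ≈ 22.8 rad/s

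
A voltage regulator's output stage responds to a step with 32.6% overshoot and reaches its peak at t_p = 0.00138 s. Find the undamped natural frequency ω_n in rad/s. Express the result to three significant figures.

From the overshoot, ζ = −ln(OS)/√(π²+ln²(OS)) = 0.336.
From t_p = π/ω_d, ω_d = π/0.00138 = 2280 rad/s, so ω_n = ω_d/√(1−ζ²) = 2420 rad/s.

ω_n ≈ 2420 rad/s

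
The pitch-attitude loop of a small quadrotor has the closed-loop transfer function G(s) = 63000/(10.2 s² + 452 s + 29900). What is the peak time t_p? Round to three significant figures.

t_p ≈ 0.0636 s

Dividing through by 10.2: denominator becomes s² + 44.31 s + 2931.
So ω_n = √2931 = 54.1 rad/s and ζ = 44.31/(2·54.1) = 0.409.
ω_d = 54.1·√(1 − 0.409²) = 49.4 rad/s. t_p = π/ω_d = 0.0636 s.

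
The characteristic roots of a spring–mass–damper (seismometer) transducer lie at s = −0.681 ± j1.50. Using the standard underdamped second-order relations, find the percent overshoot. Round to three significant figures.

%OS ≈ 24.0%

|pole| = ω_n = √(0.681² + 1.50²) = 1.65 rad/s; ζ = cos θ = σ/ω_n = 0.413.
%OS = 100 e^{−πζ/√(1−ζ²)} with ζ = 0.413 gives 24.0%.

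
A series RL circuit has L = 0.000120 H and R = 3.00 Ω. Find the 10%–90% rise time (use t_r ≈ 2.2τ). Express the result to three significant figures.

τ = L/R = 0.000120/3.00 = 0.0000400 s.
t_r ≈ 2.2τ = 0.0000880 s.

t_r ≈ 0.0000880 s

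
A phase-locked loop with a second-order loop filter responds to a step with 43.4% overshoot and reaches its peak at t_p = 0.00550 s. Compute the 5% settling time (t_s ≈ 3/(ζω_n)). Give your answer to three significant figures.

t_s ≈ 0.0198 s

ζ from %OS: ζ = |ln 0.434|/√(π²+ln²0.434) = 0.257.
From t_p = π/ω_d, ω_d = π/0.00550 = 571 rad/s, so ω_n = ω_d/√(1−ζ²) = 591 rad/s.
t_s ≈ 3/(ζω_n) = 3/(0.257·591) = 0.0198 s.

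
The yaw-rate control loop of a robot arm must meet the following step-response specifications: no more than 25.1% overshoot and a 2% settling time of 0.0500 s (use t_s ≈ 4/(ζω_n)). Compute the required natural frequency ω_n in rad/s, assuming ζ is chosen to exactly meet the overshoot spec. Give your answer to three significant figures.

ω_n ≈ 199 rad/s

ζ = −ln(OS)/√(π² + (ln OS)²). With OS = 0.251, ln OS = −1.382 and ζ = 1.382/3.432 = 0.403.
From t_s ≈ 4/(ζω_n): ω_n = 4/(ζ·t_s) = 4/(0.403·0.0500) = 199 rad/s.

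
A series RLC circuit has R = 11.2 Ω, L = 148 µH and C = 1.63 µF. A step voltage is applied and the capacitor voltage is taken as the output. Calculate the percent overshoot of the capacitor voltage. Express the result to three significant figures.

For a series RLC circuit (capacitor voltage as output), ω_n = 1/√(LC) = 1/√(148 µH · 1.63 µF) = 64400 rad/s.
ζ = (R/2)·√(C/L) = (11.2/2)·√(1.63 µF/148 µH) = 0.588.
%OS = 100·exp(−πζ/√(1−ζ²)) = 10.2%.

%OS ≈ 10.2%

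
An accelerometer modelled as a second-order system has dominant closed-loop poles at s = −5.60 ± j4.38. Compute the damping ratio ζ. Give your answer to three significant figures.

ζ ≈ 0.788

|pole| = ω_n = √(5.60² + 4.38²) = 7.11 rad/s; ζ = cos θ = σ/ω_n = 0.788.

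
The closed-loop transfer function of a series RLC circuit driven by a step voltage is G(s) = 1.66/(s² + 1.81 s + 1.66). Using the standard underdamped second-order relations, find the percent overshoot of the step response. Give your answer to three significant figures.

%OS ≈ 4.50%

ω_n = √1.66 = 1.29 rad/s; ζ = 1.81/(2·1.29) = 0.702.
%OS = 100 e^{−πζ/√(1−ζ²)} with ζ = 0.702 gives 4.50%.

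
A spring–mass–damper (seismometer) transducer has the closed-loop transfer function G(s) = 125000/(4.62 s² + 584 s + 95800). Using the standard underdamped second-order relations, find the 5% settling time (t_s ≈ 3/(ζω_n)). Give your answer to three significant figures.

t_s ≈ 0.0475 s

Dividing through by 4.62: denominator becomes s² + 126.4 s + 20740.
So ω_n = √20740 = 144 rad/s and ζ = 126.4/(2·144) = 0.439.
t_s ≈ 3/(ζω_n) = 0.0475 s.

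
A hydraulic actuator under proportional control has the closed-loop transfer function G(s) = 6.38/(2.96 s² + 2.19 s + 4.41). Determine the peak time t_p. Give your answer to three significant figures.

t_p ≈ 2.70 s

Dividing through by 2.96: denominator becomes s² + 0.7399 s + 1.490.
So ω_n = √1.490 = 1.22 rad/s and ζ = 0.7399/(2·1.22) = 0.303.
ω_d = 1.22·√(1 − 0.303²) = 1.16 rad/s. t_p = π/ω_d = 2.70 s.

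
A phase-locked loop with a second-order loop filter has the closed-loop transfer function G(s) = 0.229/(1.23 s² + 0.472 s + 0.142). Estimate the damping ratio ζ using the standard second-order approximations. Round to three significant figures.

ζ ≈ 0.565

Dividing through by 1.23: denominator becomes s² + 0.3837 s + 0.1154.
So ω_n = √0.1154 = 0.340 rad/s and ζ = 0.3837/(2·0.340) = 0.565.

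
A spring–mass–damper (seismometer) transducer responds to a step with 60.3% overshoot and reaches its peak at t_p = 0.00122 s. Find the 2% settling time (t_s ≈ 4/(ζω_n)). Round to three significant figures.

The overshoot fixes ζ = −ln(OS)/√(π²+ln²(OS)) = 0.159.
t_p = π/ω_d ⇒ ω_d = 2580 rad/s; then ω_n = ω_d/√(1−ζ²) = 2610 rad/s.
t_s ≈ 4/(ζω_n) = 4/(0.159·2610) = 0.00965 s.

t_s ≈ 0.00965 s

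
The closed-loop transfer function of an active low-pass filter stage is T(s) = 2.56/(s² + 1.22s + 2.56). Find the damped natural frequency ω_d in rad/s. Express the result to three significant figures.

ω_d ≈ 1.48 rad/s

ω_n = √2.56 = 1.60 rad/s; ζ = 1.22/(2·1.60) = 0.381.
ω_d = 1.60·√(1 − 0.381²) = 1.48 rad/s.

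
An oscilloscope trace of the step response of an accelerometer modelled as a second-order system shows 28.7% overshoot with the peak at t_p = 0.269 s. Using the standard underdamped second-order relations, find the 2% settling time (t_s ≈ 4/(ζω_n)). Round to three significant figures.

ζ from %OS: ζ = |ln 0.287|/√(π²+ln²0.287) = 0.369.
From t_p = π/ω_d, ω_d = π/0.269 = 11.7 rad/s, so ω_n = ω_d/√(1−ζ²) = 12.6 rad/s.
t_s ≈ 4/(ζω_n) = 4/(0.369·12.6) = 0.862 s.

t_s ≈ 0.862 s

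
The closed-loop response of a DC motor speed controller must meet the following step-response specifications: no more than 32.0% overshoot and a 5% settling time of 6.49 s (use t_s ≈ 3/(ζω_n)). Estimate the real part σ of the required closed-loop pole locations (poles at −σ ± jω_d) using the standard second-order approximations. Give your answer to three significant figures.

The settling-time spec alone fixes σ = ζω_n = 3/t_s = 3/6.49 = 0.462.
(Overshoot then fixes ζ = 0.341 and hence ω_d = σ·√(1−ζ²)/ζ = 1.27 rad/s.)

σ ≈ 0.462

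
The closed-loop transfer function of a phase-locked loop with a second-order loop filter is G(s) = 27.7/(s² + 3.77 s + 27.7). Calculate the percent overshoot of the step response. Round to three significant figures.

%OS ≈ 30.0%

Comparing the denominator to s² + 2ζω_n s + ω_n²: ω_n = √27.7 = 5.26 rad/s, and 2ζω_n = 3.77 so ζ = 3.77/(2·5.26) = 0.358.
%OS = 100 e^{−πζ/√(1−ζ²)} with ζ = 0.358 gives 30.0%.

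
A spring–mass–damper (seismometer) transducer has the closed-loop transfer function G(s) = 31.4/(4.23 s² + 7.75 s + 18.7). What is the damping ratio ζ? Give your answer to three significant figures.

Dividing through by 4.23: denominator becomes s² + 1.832 s + 4.421.
So ω_n = √4.421 = 2.10 rad/s and ζ = 1.832/(2·2.10) = 0.436.

ζ ≈ 0.436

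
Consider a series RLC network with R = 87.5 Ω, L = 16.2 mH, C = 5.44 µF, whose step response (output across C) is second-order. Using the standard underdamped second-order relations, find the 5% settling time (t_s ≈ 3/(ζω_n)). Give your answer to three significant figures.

t_s ≈ 0.00111 s

For a series RLC circuit (capacitor voltage as output), ω_n = 1/√(LC) = 1/√(16.2 mH · 5.44 µF) = 3370 rad/s.
ζ = (R/2)·√(C/L) = (87.5/2)·√(5.44 µF/16.2 mH) = 0.802.
t_s ≈ 3/(ζω_n) = 0.00111 s.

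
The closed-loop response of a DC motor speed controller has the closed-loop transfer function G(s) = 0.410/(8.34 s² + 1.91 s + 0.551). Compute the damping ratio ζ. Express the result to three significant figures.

ζ ≈ 0.445

Dividing through by 8.34: denominator becomes s² + 0.2290 s + 0.06607.
So ω_n = √0.06607 = 0.257 rad/s and ζ = 0.2290/(2·0.257) = 0.445.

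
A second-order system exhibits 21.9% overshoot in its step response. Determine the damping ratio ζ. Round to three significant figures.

Inverting the overshoot relation: ζ = |ln 0.219|/√(π² + ln²0.219) = 0.435.

ζ ≈ 0.435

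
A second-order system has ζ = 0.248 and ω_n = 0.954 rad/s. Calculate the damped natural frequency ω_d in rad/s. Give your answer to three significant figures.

ω_d = ω_n√(1−ζ²) = 0.954·√0.938 = 0.924 rad/s.

ω_d ≈ 0.924 rad/s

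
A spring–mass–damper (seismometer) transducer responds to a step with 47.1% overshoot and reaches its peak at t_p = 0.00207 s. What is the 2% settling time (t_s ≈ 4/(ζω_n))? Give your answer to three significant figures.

The overshoot fixes ζ = −ln(OS)/√(π²+ln²(OS)) = 0.233.
t_p = π/ω_d ⇒ ω_d = 1520 rad/s; then ω_n = ω_d/√(1−ζ²) = 1560 rad/s.
t_s ≈ 4/(ζω_n) = 4/(0.233·1560) = 0.0110 s.

t_s ≈ 0.0110 s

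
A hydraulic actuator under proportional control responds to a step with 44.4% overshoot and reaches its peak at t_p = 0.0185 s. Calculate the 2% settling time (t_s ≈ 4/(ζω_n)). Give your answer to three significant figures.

t_s ≈ 0.0911 s

The overshoot fixes ζ = −ln(OS)/√(π²+ln²(OS)) = 0.250.
t_p = π/ω_d ⇒ ω_d = 170 rad/s; then ω_n = ω_d/√(1−ζ²) = 175 rad/s.
t_s ≈ 4/(ζω_n) = 4/(0.250·175) = 0.0911 s.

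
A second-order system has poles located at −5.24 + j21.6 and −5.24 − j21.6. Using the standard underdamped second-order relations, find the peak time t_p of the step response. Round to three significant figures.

t_p = π/ω_d with ω_d = 21.6 (the imaginary part), so t_p = 0.145 s.

t_p ≈ 0.145 s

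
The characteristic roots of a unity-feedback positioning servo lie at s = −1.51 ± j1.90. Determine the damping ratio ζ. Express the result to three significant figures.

ζ ≈ 0.622

The poles are at −σ ± jω_d with σ = 1.51 and ω_d = 1.90, so ω_n = √(σ²+ω_d²) = 2.43 rad/s and ζ = σ/ω_n = 0.622.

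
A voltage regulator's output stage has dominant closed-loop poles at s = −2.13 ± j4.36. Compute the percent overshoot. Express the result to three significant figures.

The poles are at −σ ± jω_d with σ = 2.13 and ω_d = 4.36, so ω_n = √(σ²+ω_d²) = 4.85 rad/s and ζ = σ/ω_n = 0.439.
%OS = 100 e^{−πζ/√(1−ζ²)} with ζ = 0.439 gives 21.6%.

%OS ≈ 21.6%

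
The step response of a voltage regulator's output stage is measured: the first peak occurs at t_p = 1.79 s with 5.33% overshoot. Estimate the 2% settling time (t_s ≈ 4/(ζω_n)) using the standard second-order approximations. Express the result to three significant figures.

From the overshoot, ζ = −ln(OS)/√(π²+ln²(OS)) = 0.682.
From t_p = π/ω_d, ω_d = π/1.79 = 1.76 rad/s, so ω_n = ω_d/√(1−ζ²) = 2.40 rad/s.
t_s ≈ 4/(ζω_n) = 4/(0.682·2.40) = 2.44 s.

t_s ≈ 2.44 s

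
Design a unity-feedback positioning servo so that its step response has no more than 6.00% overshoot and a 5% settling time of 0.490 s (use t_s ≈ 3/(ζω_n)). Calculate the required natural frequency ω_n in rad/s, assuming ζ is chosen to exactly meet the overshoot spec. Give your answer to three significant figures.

ω_n ≈ 9.18 rad/s

From %OS = 100·exp(−πζ/√(1−ζ²)), invert to get ζ = −ln(OS)/√(π² + ln²(OS)) with OS = 0.0600.
−ln 0.0600 = 2.813, so ζ = 2.813/√(π² + 7.915) = 0.667.
From t_s ≈ 3/(ζω_n): ω_n = 3/(ζ·t_s) = 3/(0.667·0.490) = 9.18 rad/s.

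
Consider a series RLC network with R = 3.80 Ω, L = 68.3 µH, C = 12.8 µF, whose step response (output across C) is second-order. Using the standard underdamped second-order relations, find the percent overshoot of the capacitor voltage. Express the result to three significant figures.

%OS ≈ 1.06%

For a series RLC circuit (capacitor voltage as output), ω_n = 1/√(LC) = 1/√(68.3 µH · 12.8 µF) = 33800 rad/s.
ζ = (R/2)·√(C/L) = (3.80/2)·√(12.8 µF/68.3 µH) = 0.823.
Overshoot: exp(−π·0.823/√(1−0.823²)) = 0.0106, i.e. 1.06%.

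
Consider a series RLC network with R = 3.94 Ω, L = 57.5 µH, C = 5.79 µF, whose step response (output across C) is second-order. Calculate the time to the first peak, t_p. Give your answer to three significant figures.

For a series RLC circuit (capacitor voltage as output), ω_n = 1/√(LC) = 1/√(57.5 µH · 5.79 µF) = 54800 rad/s.
ζ = (R/2)·√(C/L) = (3.94/2)·√(5.79 µF/57.5 µH) = 0.625.
ω_d = ω_n√(1−ζ²) = 42800 rad/s. t_p = π/ω_d = 0.0000734 s.

t_p ≈ 0.0000734 s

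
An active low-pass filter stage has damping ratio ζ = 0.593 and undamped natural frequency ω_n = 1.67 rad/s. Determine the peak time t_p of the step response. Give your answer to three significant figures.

t_p ≈ 2.34 s

The damped frequency is ω_d = ω_n√(1−ζ²) = 1.67·√(1−0.352) = 1.34 rad/s.
Peak time t_p = π/ω_d = π/1.34 = 2.34 s.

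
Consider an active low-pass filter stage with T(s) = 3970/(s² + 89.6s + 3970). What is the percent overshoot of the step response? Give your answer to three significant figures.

%OS ≈ 4.17%

ω_n = √3970 = 63.0 rad/s; ζ = 89.6/(2·63.0) = 0.711.
%OS = 100·exp(−πζ/√(1−ζ²)) = 4.17%.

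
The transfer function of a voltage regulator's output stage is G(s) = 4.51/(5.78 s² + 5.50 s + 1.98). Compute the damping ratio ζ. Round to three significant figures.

ζ ≈ 0.813

Dividing through by 5.78: denominator becomes s² + 0.9516 s + 0.3426.
So ω_n = √0.3426 = 0.585 rad/s and ζ = 0.9516/(2·0.585) = 0.813.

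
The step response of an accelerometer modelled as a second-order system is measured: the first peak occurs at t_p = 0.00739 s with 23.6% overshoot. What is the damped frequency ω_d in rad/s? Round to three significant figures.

t_p = π/ω_d, so ω_d = π/0.00739 = 425 rad/s.

ω_d ≈ 425 rad/s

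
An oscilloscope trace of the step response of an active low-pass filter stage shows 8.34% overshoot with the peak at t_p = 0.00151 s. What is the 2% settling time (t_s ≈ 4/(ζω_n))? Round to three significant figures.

From the overshoot, ζ = −ln(OS)/√(π²+ln²(OS)) = 0.620.
From t_p = π/ω_d, ω_d = π/0.00151 = 2080 rad/s, so ω_n = ω_d/√(1−ζ²) = 2650 rad/s.
t_s ≈ 4/(ζω_n) = 4/(0.620·2650) = 0.00243 s.

t_s ≈ 0.00243 s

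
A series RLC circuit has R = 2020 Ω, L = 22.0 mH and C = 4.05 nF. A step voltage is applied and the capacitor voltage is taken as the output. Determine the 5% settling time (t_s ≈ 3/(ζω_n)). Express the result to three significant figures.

For a series RLC circuit (capacitor voltage as output), ω_n = 1/√(LC) = 1/√(22.0 mH · 4.05 nF) = 106000 rad/s.
ζ = (R/2)·√(C/L) = (2020/2)·√(4.05 nF/22.0 mH) = 0.433.
t_s ≈ 3/(ζω_n) = 0.0000653 s.

t_s ≈ 0.0000653 s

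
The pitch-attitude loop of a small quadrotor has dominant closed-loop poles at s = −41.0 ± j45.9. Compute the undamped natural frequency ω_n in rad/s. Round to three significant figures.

ω_n ≈ 61.5 rad/s

|pole| = ω_n = √(41.0² + 45.9²) = 61.5 rad/s; ζ = cos θ = σ/ω_n = 0.666.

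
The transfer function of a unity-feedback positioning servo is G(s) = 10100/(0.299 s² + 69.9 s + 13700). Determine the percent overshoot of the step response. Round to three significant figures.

Dividing through by 0.299: denominator becomes s² + 233.8 s + 45820.
So ω_n = √45820 = 214 rad/s and ζ = 233.8/(2·214) = 0.546.
Overshoot: exp(−π·0.546/√(1−0.546²)) = 0.129, i.e. 12.9%.

%OS ≈ 12.9%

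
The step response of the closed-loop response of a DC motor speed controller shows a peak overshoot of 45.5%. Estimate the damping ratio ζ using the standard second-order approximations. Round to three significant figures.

ζ ≈ 0.243

From %OS = 100·exp(−πζ/√(1−ζ²)), invert to get ζ = −ln(OS)/√(π² + ln²(OS)) with OS = 0.455.
−ln 0.455 = 0.7875, so ζ = 0.7875/√(π² + 0.6201) = 0.243.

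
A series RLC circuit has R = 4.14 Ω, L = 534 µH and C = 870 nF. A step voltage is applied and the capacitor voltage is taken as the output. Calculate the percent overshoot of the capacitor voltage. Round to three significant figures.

For a series RLC circuit (capacitor voltage as output), ω_n = 1/√(LC) = 1/√(534 µH · 870 nF) = 46400 rad/s.
ζ = (R/2)·√(C/L) = (4.14/2)·√(870 nF/534 µH) = 0.0836.
Overshoot: exp(−π·0.0836/√(1−0.0836²)) = 0.768, i.e. 76.8%.

%OS ≈ 76.8%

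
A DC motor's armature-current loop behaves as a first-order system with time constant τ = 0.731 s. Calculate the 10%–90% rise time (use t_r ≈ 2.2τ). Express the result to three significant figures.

t_r ≈ 2.2τ = 1.61 s.

t_r ≈ 1.61 s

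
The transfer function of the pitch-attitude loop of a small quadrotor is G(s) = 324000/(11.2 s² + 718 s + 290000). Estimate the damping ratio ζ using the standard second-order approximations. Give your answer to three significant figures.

ζ ≈ 0.199

Dividing through by 11.2: denominator becomes s² + 64.11 s + 25890.
So ω_n = √25890 = 161 rad/s and ζ = 64.11/(2·161) = 0.199.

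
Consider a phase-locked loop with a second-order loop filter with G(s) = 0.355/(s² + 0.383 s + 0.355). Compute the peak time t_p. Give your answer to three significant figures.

Comparing the denominator to s² + 2ζω_n s + ω_n²: ω_n = √0.355 = 0.596 rad/s, and 2ζω_n = 0.383 so ζ = 0.383/(2·0.596) = 0.321.
ω_d = ω_n√(1−ζ²) = 0.564 rad/s. Then t_p = π/ω_d = 5.57 s.

t_p ≈ 5.57 s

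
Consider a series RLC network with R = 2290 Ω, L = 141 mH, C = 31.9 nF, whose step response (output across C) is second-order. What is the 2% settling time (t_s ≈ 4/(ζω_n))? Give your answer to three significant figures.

t_s ≈ 0.000493 s

For a series RLC circuit (capacitor voltage as output), ω_n = 1/√(LC) = 1/√(141 mH · 31.9 nF) = 14900 rad/s.
ζ = (R/2)·√(C/L) = (2290/2)·√(31.9 nF/141 mH) = 0.545.
t_s ≈ 4/(ζω_n) = 0.000493 s.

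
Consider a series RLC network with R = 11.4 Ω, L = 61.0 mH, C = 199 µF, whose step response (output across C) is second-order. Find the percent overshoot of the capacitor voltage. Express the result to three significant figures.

For a series RLC circuit (capacitor voltage as output), ω_n = 1/√(LC) = 1/√(61.0 mH · 199 µF) = 287 rad/s.
ζ = (R/2)·√(C/L) = (11.4/2)·√(199 µF/61.0 mH) = 0.326.
%OS = 100 e^{−πζ/√(1−ζ²)} with ζ = 0.326 gives 33.9%.

%OS ≈ 33.9%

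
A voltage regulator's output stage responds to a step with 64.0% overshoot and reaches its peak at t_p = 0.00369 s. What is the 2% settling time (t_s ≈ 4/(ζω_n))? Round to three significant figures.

t_s ≈ 0.0331 s

From the overshoot, ζ = −ln(OS)/√(π²+ln²(OS)) = 0.141.
From t_p = π/ω_d, ω_d = π/0.00369 = 851 rad/s, so ω_n = ω_d/√(1−ζ²) = 860 rad/s.
t_s ≈ 4/(ζω_n) = 4/(0.141·860) = 0.0331 s.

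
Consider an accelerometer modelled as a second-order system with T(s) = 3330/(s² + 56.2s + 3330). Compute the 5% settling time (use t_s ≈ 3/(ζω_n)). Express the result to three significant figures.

t_s ≈ 0.107 s

Matching coefficients with s² + 2ζω_n s + ω_n² gives ω_n² = 3330 ⇒ ω_n = 57.7 rad/s, and ζ = 56.2/(2ω_n) = 0.487.
t_s ≈ 3/(ζω_n) = 3/(0.487·57.7) = 0.107 s.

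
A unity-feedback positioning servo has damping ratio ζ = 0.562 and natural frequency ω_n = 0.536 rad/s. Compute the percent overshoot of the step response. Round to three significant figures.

For an underdamped second-order system, %OS = 100·exp(−πζ/√(1−ζ²)).
πζ/√(1−ζ²) = π·0.562/√(1−0.316) = 2.135, so %OS = 100·e^(−2.135) = 11.8%.

%OS ≈ 11.8%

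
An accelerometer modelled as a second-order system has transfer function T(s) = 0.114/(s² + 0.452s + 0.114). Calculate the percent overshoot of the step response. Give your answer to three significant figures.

Matching coefficients with s² + 2ζω_n s + ω_n² gives ω_n² = 0.114 ⇒ ω_n = 0.338 rad/s, and ζ = 0.452/(2ω_n) = 0.669.
Overshoot: exp(−π·0.669/√(1−0.669²)) = 0.0590, i.e. 5.90%.

%OS ≈ 5.90%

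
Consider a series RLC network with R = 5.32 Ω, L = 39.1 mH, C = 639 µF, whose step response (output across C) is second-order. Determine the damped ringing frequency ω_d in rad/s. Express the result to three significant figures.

ω_d ≈ 188 rad/s

For a series RLC circuit (capacitor voltage as output), ω_n = 1/√(LC) = 1/√(39.1 mH · 639 µF) = 200 rad/s.
ζ = (R/2)·√(C/L) = (5.32/2)·√(639 µF/39.1 mH) = 0.340.
ω_d = ω_n√(1−ζ²) = 188 rad/s.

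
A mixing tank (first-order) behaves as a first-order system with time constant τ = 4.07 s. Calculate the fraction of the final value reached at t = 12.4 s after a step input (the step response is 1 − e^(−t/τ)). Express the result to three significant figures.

y(t)/y_∞ = 1 − e^(−t/τ) = 1 − e^(−12.4/4.07) = 1 − e^(−3.05) = 0.952.

y/y_∞ ≈ 0.952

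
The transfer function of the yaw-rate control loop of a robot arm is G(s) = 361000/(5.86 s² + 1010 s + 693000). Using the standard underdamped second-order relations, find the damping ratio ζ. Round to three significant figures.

ζ ≈ 0.251

Dividing through by 5.86: denominator becomes s² + 172.4 s + 118300.
So ω_n = √118300 = 344 rad/s and ζ = 172.4/(2·344) = 0.251.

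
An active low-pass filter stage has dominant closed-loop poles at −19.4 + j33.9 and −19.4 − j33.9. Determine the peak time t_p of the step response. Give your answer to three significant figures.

t_p = π/ω_d with ω_d = 33.9 (the imaginary part), so t_p = 0.0927 s.

t_p ≈ 0.0927 s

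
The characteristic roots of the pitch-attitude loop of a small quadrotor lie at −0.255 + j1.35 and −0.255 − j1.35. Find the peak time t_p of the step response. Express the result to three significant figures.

t_p ≈ 2.33 s

t_p = π/ω_d with ω_d = 1.35 (the imaginary part), so t_p = 2.33 s.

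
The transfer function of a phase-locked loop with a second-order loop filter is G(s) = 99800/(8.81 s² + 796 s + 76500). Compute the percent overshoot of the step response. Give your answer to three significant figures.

Dividing through by 8.81: denominator becomes s² + 90.35 s + 8683.
So ω_n = √8683 = 93.2 rad/s and ζ = 90.35/(2·93.2) = 0.485.
%OS = 100·exp(−πζ/√(1−ζ²)) = 17.5%.

%OS ≈ 17.5%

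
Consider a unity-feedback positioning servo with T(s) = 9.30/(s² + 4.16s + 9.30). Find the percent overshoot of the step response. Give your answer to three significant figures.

%OS ≈ 5.34%

Comparing the denominator to s² + 2ζω_n s + ω_n²: ω_n = √9.30 = 3.05 rad/s, and 2ζω_n = 4.16 so ζ = 4.16/(2·3.05) = 0.682.
%OS = 100·exp(−πζ/√(1−ζ²)) = 5.34%.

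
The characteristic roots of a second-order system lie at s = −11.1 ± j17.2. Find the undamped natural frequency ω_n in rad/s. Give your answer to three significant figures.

ω_n ≈ 20.5 rad/s

The poles are at −σ ± jω_d with σ = 11.1 and ω_d = 17.2, so ω_n = √(σ²+ω_d²) = 20.5 rad/s and ζ = σ/ω_n = 0.542.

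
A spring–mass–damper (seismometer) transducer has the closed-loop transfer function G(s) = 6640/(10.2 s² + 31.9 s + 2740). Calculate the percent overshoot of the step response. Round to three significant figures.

Dividing through by 10.2: denominator becomes s² + 3.127 s + 268.6.
So ω_n = √268.6 = 16.4 rad/s and ζ = 3.127/(2·16.4) = 0.0954.
%OS = 100·exp(−πζ/√(1−ζ²)) = 74.0%.

%OS ≈ 74.0%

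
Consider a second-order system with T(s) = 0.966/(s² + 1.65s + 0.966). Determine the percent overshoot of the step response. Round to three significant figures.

Comparing the denominator to s² + 2ζω_n s + ω_n²: ω_n = √0.966 = 0.983 rad/s, and 2ζω_n = 1.65 so ζ = 1.65/(2·0.983) = 0.839.
%OS = 100 e^{−πζ/√(1−ζ²)} with ζ = 0.839 gives 0.781%.

%OS ≈ 0.781%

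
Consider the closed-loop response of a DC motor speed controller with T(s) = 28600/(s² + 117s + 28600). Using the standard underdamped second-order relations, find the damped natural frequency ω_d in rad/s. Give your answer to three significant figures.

ω_d ≈ 159 rad/s

Comparing the denominator to s² + 2ζω_n s + ω_n²: ω_n = √28600 = 169 rad/s, and 2ζω_n = 117 so ζ = 117/(2·169) = 0.346.
The damped frequency ω_d = ω_n√(1−ζ²) = 159 rad/s.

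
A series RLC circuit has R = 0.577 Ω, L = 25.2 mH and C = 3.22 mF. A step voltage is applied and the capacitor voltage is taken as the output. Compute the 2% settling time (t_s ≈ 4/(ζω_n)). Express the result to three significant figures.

t_s ≈ 0.349 s

For a series RLC circuit (capacitor voltage as output), ω_n = 1/√(LC) = 1/√(25.2 mH · 3.22 mF) = 111 rad/s.
ζ = (R/2)·√(C/L) = (0.577/2)·√(3.22 mF/25.2 mH) = 0.103.
t_s ≈ 4/(ζω_n) = 0.349 s.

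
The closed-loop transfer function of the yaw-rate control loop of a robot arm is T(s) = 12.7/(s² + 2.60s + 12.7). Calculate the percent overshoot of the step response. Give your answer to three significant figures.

%OS ≈ 29.2%

ω_n = √12.7 = 3.56 rad/s; ζ = 2.60/(2·3.56) = 0.365.
Overshoot: exp(−π·0.365/√(1−0.365²)) = 0.292, i.e. 29.2%.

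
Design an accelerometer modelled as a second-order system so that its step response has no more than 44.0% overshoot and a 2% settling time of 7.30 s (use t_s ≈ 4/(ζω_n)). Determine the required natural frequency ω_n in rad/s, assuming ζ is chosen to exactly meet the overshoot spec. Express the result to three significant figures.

Inverting the overshoot relation: ζ = |ln 0.440|/√(π² + ln²0.440) = 0.253.
Then ω_n = 4/(ζ t_s) = 4/(0.253 × 7.30) = 2.17 rad/s.

ω_n ≈ 2.17 rad/s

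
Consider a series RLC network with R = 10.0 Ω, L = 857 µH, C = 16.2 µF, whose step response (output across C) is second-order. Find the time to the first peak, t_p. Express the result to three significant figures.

t_p ≈ 0.000510 s

For a series RLC circuit (capacitor voltage as output), ω_n = 1/√(LC) = 1/√(857 µH · 16.2 µF) = 8490 rad/s.
ζ = (R/2)·√(C/L) = (10.0/2)·√(16.2 µF/857 µH) = 0.687.
The damped frequency ω_d = ω_n√(1−ζ²) = 6160 rad/s. t_p = π/ω_d = 0.000510 s.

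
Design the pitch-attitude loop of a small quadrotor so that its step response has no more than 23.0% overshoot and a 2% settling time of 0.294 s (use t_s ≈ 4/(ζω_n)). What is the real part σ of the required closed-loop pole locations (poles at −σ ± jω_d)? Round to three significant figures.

σ ≈ 13.6

The settling-time spec alone fixes σ = ζω_n = 4/t_s = 4/0.294 = 13.6.
(Overshoot then fixes ζ = 0.424 and hence ω_d = σ·√(1−ζ²)/ζ = 29.1 rad/s.)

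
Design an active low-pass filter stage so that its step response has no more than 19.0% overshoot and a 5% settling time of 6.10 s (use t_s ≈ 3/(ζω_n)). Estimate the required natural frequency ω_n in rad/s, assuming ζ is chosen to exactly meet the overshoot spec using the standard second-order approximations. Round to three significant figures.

ζ = −ln(OS)/√(π² + (ln OS)²). With OS = 0.190, ln OS = −1.661 and ζ = 1.661/3.554 = 0.467.
From t_s ≈ 3/(ζω_n): ω_n = 3/(ζ·t_s) = 3/(0.467·6.10) = 1.05 rad/s.

ω_n ≈ 1.05 rad/s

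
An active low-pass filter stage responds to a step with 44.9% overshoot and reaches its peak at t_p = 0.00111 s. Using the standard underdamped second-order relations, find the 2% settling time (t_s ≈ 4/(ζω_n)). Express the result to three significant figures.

The overshoot fixes ζ = −ln(OS)/√(π²+ln²(OS)) = 0.247.
From t_p = π/ω_d, ω_d = π/0.00111 = 2830 rad/s, so ω_n = ω_d/√(1−ζ²) = 2920 rad/s.
t_s ≈ 4/(ζω_n) = 4/(0.247·2920) = 0.00554 s.

t_s ≈ 0.00554 s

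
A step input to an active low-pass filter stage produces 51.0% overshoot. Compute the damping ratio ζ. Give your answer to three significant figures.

ζ ≈ 0.210

From %OS = 100·exp(−πζ/√(1−ζ²)), invert to get ζ = −ln(OS)/√(π² + ln²(OS)) with OS = 0.510.
−ln 0.510 = 0.6733, so ζ = 0.6733/√(π² + 0.4534) = 0.210.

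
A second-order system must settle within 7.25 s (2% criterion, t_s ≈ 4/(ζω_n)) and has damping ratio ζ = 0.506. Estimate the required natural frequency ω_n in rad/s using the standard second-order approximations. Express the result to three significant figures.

Rearranging t_s ≈ 4/(ζω_n) gives ω_n = 4/(ζ·t_s) = 4/(0.506 × 7.25) = 1.09 rad/s.

ω_n ≈ 1.09 rad/s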